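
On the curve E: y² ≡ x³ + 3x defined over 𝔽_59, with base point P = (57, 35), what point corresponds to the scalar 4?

Double-and-add on 4 = (100)₂. Start with P = (57, 35) for the leading 1-bit.
double: tangent at (57, 35): λ = (3·57² + 3)/(2·35) ≡ 15/11. 11⁻¹ ≡ 43 (mod 59), so λ ≡ 15·43 ≡ 55.
  x = λ² - 57 - 57 = 3025 - 114 ≡ 20; y = λ·(57 - 20) - 35 ≡ 53. → (20, 53)
double: tangent at (20, 53): λ = (3·20² + 3)/(2·53) ≡ 23/47. 47⁻¹ ≡ 54 (mod 59), so λ ≡ 23·54 ≡ 3.
  x = λ² - 20 - 20 = 9 - 40 ≡ 28; y = λ·(20 - 28) - 53 ≡ 41. → (28, 41)

(28, 41)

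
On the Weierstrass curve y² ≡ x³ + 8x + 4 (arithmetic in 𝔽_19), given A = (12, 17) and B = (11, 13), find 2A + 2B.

First 2A:
Repeated addition: build up to 2A.
2A: tangent at (12, 17): λ = (3·12² + 8)/(2·17) ≡ 3/15. 15⁻¹ ≡ 14 (mod 19), so λ ≡ 3·14 ≡ 4.
  x = λ² - 12 - 12 = 16 - 24 ≡ 11; y = λ·(12 - 11) - 17 ≡ 6. → (11, 6)
2A = (11, 6).
Next 2B:
Repeated addition: build up to 2B.
2B: tangent at (11, 13): λ = (3·11² + 8)/(2·13) ≡ 10/7. 7⁻¹ ≡ 11 (mod 19), so λ ≡ 10·11 ≡ 15.
  x = λ² - 11 - 11 = 225 - 22 ≡ 13; y = λ·(11 - 13) - 13 ≡ 14. → (13, 14)
2B = (13, 14).
Finally 2A + 2B:
(11, 6) + (13, 14). λ = (14 - 6)/(13 - 11) ≡ 8/2 mod 19. 2⁻¹ ≡ 10 (mod 19), so λ ≡ 4.
  x = λ² - 11 - 13 = 16 - 24 ≡ 11; y = λ·(11 - 11) - 6 ≡ 13. → (11, 13)

(11, 13)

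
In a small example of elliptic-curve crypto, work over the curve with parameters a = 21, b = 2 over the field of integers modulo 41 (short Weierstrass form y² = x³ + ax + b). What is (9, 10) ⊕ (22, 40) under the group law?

(9, 10) + (22, 40). λ = (40 - 10)/(22 - 9) ≡ 30/13 mod 41. 13⁻¹ ≡ 19 (mod 41) since 13·19 = 247 ≡ 1, so λ ≡ 37.
  x = λ² - 9 - 22 = 1369 - 31 ≡ 26; y = λ·(9 - 26) - 10 ≡ 17. → (26, 17)

(26, 17)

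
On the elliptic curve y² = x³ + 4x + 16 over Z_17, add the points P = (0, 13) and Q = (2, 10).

(0, 13) + (2, 10). λ = (10 - 13)/(2 - 0) ≡ 14/2 mod 17. 2⁻¹ ≡ 9 (mod 17) since 2·9 = 18 ≡ 1, so λ ≡ 7.
  x = λ² - 0 - 2 = 49 - 2 ≡ 13; y = λ·(0 - 13) - 13 ≡ 15. → (13, 15)

(13, 15)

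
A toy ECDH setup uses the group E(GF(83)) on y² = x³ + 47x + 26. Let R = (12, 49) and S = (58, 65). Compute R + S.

(12, 49) + (58, 65). λ = (65 - 49)/(58 - 12) ≡ 16/46 mod 83. 46⁻¹ ≡ 74 (mod 83) since 46·74 = 3404 ≡ 1, so λ ≡ 22.
  x = λ² - 12 - 58 = 484 - 70 ≡ 82; y = λ·(12 - 82) - 49 ≡ 71. → (82, 71)

(82, 71)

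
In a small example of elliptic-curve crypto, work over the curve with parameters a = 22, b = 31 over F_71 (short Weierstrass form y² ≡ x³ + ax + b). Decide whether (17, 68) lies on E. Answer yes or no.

no

y² = 68² ≡ 9; x³ + 22x + 31 = 5318 ≡ 64 (mod 71). 9 ≠ 64.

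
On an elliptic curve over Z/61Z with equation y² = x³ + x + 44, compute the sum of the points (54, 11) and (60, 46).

(54, 11) + (60, 46). λ = (46 - 11)/(60 - 54) ≡ 35/6 mod 61. 6⁻¹ ≡ 51 (mod 61), so λ ≡ 16.
  x = λ² - 54 - 60 = 256 - 114 ≡ 20; y = λ·(54 - 20) - 11 ≡ 45. → (20, 45)

(20, 45)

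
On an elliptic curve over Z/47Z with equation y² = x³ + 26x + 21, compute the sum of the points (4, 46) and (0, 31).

(4, 46) + (0, 31). λ = (31 - 46)/(0 - 4) ≡ 32/43 mod 47. 43⁻¹ ≡ 35 (mod 47), so λ ≡ 39.
  x = λ² - 4 - 0 = 1521 - 4 ≡ 13; y = λ·(4 - 13) - 46 ≡ 26. → (13, 26)

(13, 26)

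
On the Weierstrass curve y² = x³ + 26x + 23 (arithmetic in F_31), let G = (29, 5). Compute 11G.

(4, 25)

Repeated addition: build up to 11G.
2G: tangent at (29, 5): λ = (3·29² + 26)/(2·5) ≡ 7/10. 10⁻¹ ≡ 28 (mod 31), so λ ≡ 7·28 ≡ 10.
  x = λ² - 29 - 29 = 100 - 58 ≡ 11; y = λ·(29 - 11) - 5 ≡ 20. → (11, 20)
3G: (11, 20) + (29, 5). λ = (5 - 20)/(29 - 11) ≡ 16/18 mod 31. 18⁻¹ ≡ 19 (mod 31) since 18·19 = 342 ≡ 1, so λ ≡ 25.
  x = λ² - 11 - 29 = 625 - 40 ≡ 27; y = λ·(11 - 27) - 20 ≡ 14. → (27, 14)
4G: (27, 14) + (29, 5). λ = (5 - 14)/(29 - 27) ≡ 22/2 mod 31. 2⁻¹ ≡ 16 (mod 31), so λ ≡ 11.
  x = λ² - 27 - 29 = 121 - 56 ≡ 3; y = λ·(27 - 3) - 14 ≡ 2. → (3, 2)
5G: (3, 2) + (29, 5). λ = (5 - 2)/(29 - 3) ≡ 3/26 mod 31. 26⁻¹ ≡ 6 (mod 31), so λ ≡ 18.
  x = λ² - 3 - 29 = 324 - 32 ≡ 13; y = λ·(3 - 13) - 2 ≡ 4. → (13, 4)
6G: (13, 4) + (29, 5). λ = (5 - 4)/(29 - 13) ≡ 1/16 mod 31. 16⁻¹ ≡ 2 (mod 31), so λ ≡ 2.
  x = λ² - 13 - 29 = 4 - 42 ≡ 24; y = λ·(13 - 24) - 4 ≡ 5. → (24, 5)
7G: (24, 5) + (29, 5). λ = (5 - 5)/(29 - 24) ≡ 0/5 mod 31. 5⁻¹ ≡ 25 (mod 31), so λ ≡ 0.
  x = λ² - 24 - 29 = 0 - 53 ≡ 9; y = λ·(24 - 9) - 5 ≡ 26. → (9, 26)
8G: (9, 26) + (29, 5). λ = (5 - 26)/(29 - 9) ≡ 10/20 mod 31. 20⁻¹ ≡ 14 (mod 31), so λ ≡ 16.
  x = λ² - 9 - 29 = 256 - 38 ≡ 1; y = λ·(9 - 1) - 26 ≡ 9. → (1, 9)
9G: (1, 9) + (29, 5). λ = (5 - 9)/(29 - 1) ≡ 27/28 mod 31. 28⁻¹ ≡ 10 (mod 31), so λ ≡ 22.
  x = λ² - 1 - 29 = 484 - 30 ≡ 20; y = λ·(1 - 20) - 9 ≡ 7. → (20, 7)
10G: (20, 7) + (29, 5). λ = (5 - 7)/(29 - 20) ≡ 29/9 mod 31. 9⁻¹ ≡ 7 (mod 31), so λ ≡ 17.
  x = λ² - 20 - 29 = 289 - 49 ≡ 23; y = λ·(20 - 23) - 7 ≡ 4. → (23, 4)
11G: (23, 4) + (29, 5). λ = (5 - 4)/(29 - 23) ≡ 1/6 mod 31. 6⁻¹ ≡ 26 (mod 31) since 6·26 = 156 ≡ 1, so λ ≡ 26.
  x = λ² - 23 - 29 = 676 - 52 ≡ 4; y = λ·(23 - 4) - 4 ≡ 25. → (4, 25)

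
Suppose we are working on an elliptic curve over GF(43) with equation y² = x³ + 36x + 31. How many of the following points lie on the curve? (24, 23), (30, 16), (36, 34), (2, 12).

(24, 23): 23² ≡ 13, rhs ≡ 13 → on.
(30, 16): 16² ≡ 41, rhs ≡ 32 → off.
(36, 34): 34² ≡ 38, rhs ≡ 38 → on.
(2, 12): 12² ≡ 15, rhs ≡ 25 → off.

2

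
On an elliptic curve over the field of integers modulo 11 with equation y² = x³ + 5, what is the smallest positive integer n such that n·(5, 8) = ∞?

12

2P: tangent at (5, 8): λ = (3·5² + 0)/(2·8) ≡ 9/5. 5⁻¹ ≡ 9 (mod 11), so λ ≡ 9·9 ≡ 4.
  x = λ² - 5 - 5 = 16 - 10 ≡ 6; y = λ·(5 - 6) - 8 ≡ 10. → (6, 10)
3P: (6, 10) + (5, 8). λ = (8 - 10)/(5 - 6) ≡ 9/10 mod 11. 10⁻¹ ≡ 10 (mod 11), so λ ≡ 2.
  x = λ² - 6 - 5 = 4 - 11 ≡ 4; y = λ·(6 - 4) - 10 ≡ 5. → (4, 5)
4P: (4, 5) + (5, 8). λ = (8 - 5)/(5 - 4) ≡ 3/1 mod 11. 1⁻¹ ≡ 1 (mod 11) since 1·1 = 1 ≡ 1, so λ ≡ 3.
  x = λ² - 4 - 5 = 9 - 9 ≡ 0; y = λ·(4 - 0) - 5 ≡ 7. → (0, 7)
5P: (0, 7) + (5, 8). λ = (8 - 7)/(5 - 0) ≡ 1/5 mod 11. 5⁻¹ ≡ 9 (mod 11), so λ ≡ 9.
  x = λ² - 0 - 5 = 81 - 5 ≡ 10; y = λ·(0 - 10) - 7 ≡ 2. → (10, 2)
6P: (10, 2) + (5, 8). λ = (8 - 2)/(5 - 10) ≡ 6/6 mod 11. 6⁻¹ ≡ 2 (mod 11), so λ ≡ 1.
  x = λ² - 10 - 5 = 1 - 15 ≡ 8; y = λ·(10 - 8) - 2 ≡ 0. → (8, 0)
7P: (8, 0) + (5, 8). λ = (8 - 0)/(5 - 8) ≡ 8/8 mod 11. 8⁻¹ ≡ 7 (mod 11) since 8·7 = 56 ≡ 1, so λ ≡ 1.
  x = λ² - 8 - 5 = 1 - 13 ≡ 10; y = λ·(8 - 10) - 0 ≡ 9. → (10, 9)
8P: (10, 9) + (5, 8). λ = (8 - 9)/(5 - 10) ≡ 10/6 mod 11. 6⁻¹ ≡ 2 (mod 11), so λ ≡ 9.
  x = λ² - 10 - 5 = 81 - 15 ≡ 0; y = λ·(10 - 0) - 9 ≡ 4. → (0, 4)
9P: (0, 4) + (5, 8). λ = (8 - 4)/(5 - 0) ≡ 4/5 mod 11. 5⁻¹ ≡ 9 (mod 11), so λ ≡ 3.
  x = λ² - 0 - 5 = 9 - 5 ≡ 4; y = λ·(0 - 4) - 4 ≡ 6. → (4, 6)
10P: (4, 6) + (5, 8). λ = (8 - 6)/(5 - 4) ≡ 2/1 mod 11. 1⁻¹ ≡ 1 (mod 11) since 1·1 = 1 ≡ 1, so λ ≡ 2.
  x = λ² - 4 - 5 = 4 - 9 ≡ 6; y = λ·(4 - 6) - 6 ≡ 1. → (6, 1)
11P: (6, 1) + (5, 8). λ = (8 - 1)/(5 - 6) ≡ 7/10 mod 11. 10⁻¹ ≡ 10 (mod 11) since 10·10 = 100 ≡ 1, so λ ≡ 4.
  x = λ² - 6 - 5 = 16 - 11 ≡ 5; y = λ·(6 - 5) - 1 ≡ 3. → (5, 3)
12P: (5, 3) + (5, 8): same x and y₁ ≡ -y₂, so the sum is ∞.
12P = ∞, so the order is 12.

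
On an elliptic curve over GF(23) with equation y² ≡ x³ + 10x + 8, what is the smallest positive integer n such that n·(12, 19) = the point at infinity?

2P: tangent at (12, 19): λ = (3·12² + 10)/(2·19) ≡ 5/15. 15⁻¹ ≡ 20 (mod 23) since 15·20 = 300 ≡ 1, so λ ≡ 5·20 ≡ 8.
  x = λ² - 12 - 12 = 64 - 24 ≡ 17; y = λ·(12 - 17) - 19 ≡ 10. → (17, 10)
3P: (17, 10) + (12, 19). λ = (19 - 10)/(12 - 17) ≡ 9/18 mod 23. 18⁻¹ ≡ 9 (mod 23), so λ ≡ 12.
  x = λ² - 17 - 12 = 144 - 29 ≡ 0; y = λ·(17 - 0) - 10 ≡ 10. → (0, 10)
4P: (0, 10) + (12, 19). λ = (19 - 10)/(12 - 0) ≡ 9/12 mod 23. 12⁻¹ ≡ 2 (mod 23), so λ ≡ 18.
  x = λ² - 0 - 12 = 324 - 12 ≡ 13; y = λ·(0 - 13) - 10 ≡ 9. → (13, 9)
5P: (13, 9) + (12, 19). λ = (19 - 9)/(12 - 13) ≡ 10/22 mod 23. 22⁻¹ ≡ 22 (mod 23) since 22·22 = 484 ≡ 1, so λ ≡ 13.
  x = λ² - 13 - 12 = 169 - 25 ≡ 6; y = λ·(13 - 6) - 9 ≡ 13. → (6, 13)
6P: (6, 13) + (12, 19). λ = (19 - 13)/(12 - 6) ≡ 6/6 mod 23. 6⁻¹ ≡ 4 (mod 23), so λ ≡ 1.
  x = λ² - 6 - 12 = 1 - 18 ≡ 6; y = λ·(6 - 6) - 13 ≡ 10. → (6, 10)
7P: (6, 10) + (12, 19). λ = (19 - 10)/(12 - 6) ≡ 9/6 mod 23. 6⁻¹ ≡ 4 (mod 23) since 6·4 = 24 ≡ 1, so λ ≡ 13.
  x = λ² - 6 - 12 = 169 - 18 ≡ 13; y = λ·(6 - 13) - 10 ≡ 14. → (13, 14)
8P: (13, 14) + (12, 19). λ = (19 - 14)/(12 - 13) ≡ 5/22 mod 23. 22⁻¹ ≡ 22 (mod 23) since 22·22 = 484 ≡ 1, so λ ≡ 18.
  x = λ² - 13 - 12 = 324 - 25 ≡ 0; y = λ·(13 - 0) - 14 ≡ 13. → (0, 13)
9P: (0, 13) + (12, 19). λ = (19 - 13)/(12 - 0) ≡ 6/12 mod 23. 12⁻¹ ≡ 2 (mod 23), so λ ≡ 12.
  x = λ² - 0 - 12 = 144 - 12 ≡ 17; y = λ·(0 - 17) - 13 ≡ 13. → (17, 13)
10P: (17, 13) + (12, 19). λ = (19 - 13)/(12 - 17) ≡ 6/18 mod 23. 18⁻¹ ≡ 9 (mod 23), so λ ≡ 8.
  x = λ² - 17 - 12 = 64 - 29 ≡ 12; y = λ·(17 - 12) - 13 ≡ 4. → (12, 4)
11P: (12, 4) + (12, 19): same x and y₁ ≡ -y₂, so the sum is the point at infinity.
11P = the point at infinity, so the order is 11.

11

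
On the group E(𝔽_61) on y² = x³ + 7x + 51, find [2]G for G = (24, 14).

(54, 5)

tangent at (24, 14): λ = (3·24² + 7)/(2·14) ≡ 27/28. 28⁻¹ ≡ 24 (mod 61), so λ ≡ 27·24 ≡ 38.
  x = λ² - 24 - 24 = 1444 - 48 ≡ 54; y = λ·(24 - 54) - 14 ≡ 5. → (54, 5)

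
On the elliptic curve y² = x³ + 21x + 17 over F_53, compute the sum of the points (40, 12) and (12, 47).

(40, 12) + (12, 47). λ = (47 - 12)/(12 - 40) ≡ 35/25 mod 53. 25⁻¹ ≡ 17 (mod 53), so λ ≡ 12.
  x = λ² - 40 - 12 = 144 - 52 ≡ 39; y = λ·(40 - 39) - 12 ≡ 0. → (39, 0)

(39, 0)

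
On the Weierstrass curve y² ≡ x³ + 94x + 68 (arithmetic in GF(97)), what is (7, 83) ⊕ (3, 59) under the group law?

(26, 94)

(7, 83) + (3, 59). λ = (59 - 83)/(3 - 7) ≡ 73/93 mod 97. 93⁻¹ ≡ 24 (mod 97) since 93·24 = 2232 ≡ 1, so λ ≡ 6.
  x = λ² - 7 - 3 = 36 - 10 ≡ 26; y = λ·(7 - 26) - 83 ≡ 94. → (26, 94)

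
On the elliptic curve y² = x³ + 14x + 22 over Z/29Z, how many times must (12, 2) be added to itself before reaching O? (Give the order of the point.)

2P: tangent at (12, 2): λ = (3·12² + 14)/(2·2) ≡ 11/4. 4⁻¹ ≡ 22 (mod 29), so λ ≡ 11·22 ≡ 10.
  x = λ² - 12 - 12 = 100 - 24 ≡ 18; y = λ·(12 - 18) - 2 ≡ 25. → (18, 25)
3P: (18, 25) + (12, 2). λ = (2 - 25)/(12 - 18) ≡ 6/23 mod 29. 23⁻¹ ≡ 24 (mod 29) since 23·24 = 552 ≡ 1, so λ ≡ 28.
  x = λ² - 18 - 12 = 784 - 30 ≡ 0; y = λ·(18 - 0) - 25 ≡ 15. → (0, 15)
4P: (0, 15) + (12, 2). λ = (2 - 15)/(12 - 0) ≡ 16/12 mod 29. 12⁻¹ ≡ 17 (mod 29), so λ ≡ 11.
  x = λ² - 0 - 12 = 121 - 12 ≡ 22; y = λ·(0 - 22) - 15 ≡ 4. → (22, 4)
5P: (22, 4) + (12, 2). λ = (2 - 4)/(12 - 22) ≡ 27/19 mod 29. 19⁻¹ ≡ 26 (mod 29) since 19·26 = 494 ≡ 1, so λ ≡ 6.
  x = λ² - 22 - 12 = 36 - 34 ≡ 2; y = λ·(22 - 2) - 4 ≡ 0. → (2, 0)
6P: (2, 0) + (12, 2). λ = (2 - 0)/(12 - 2) ≡ 2/10 mod 29. 10⁻¹ ≡ 3 (mod 29) since 10·3 = 30 ≡ 1, so λ ≡ 6.
  x = λ² - 2 - 12 = 36 - 14 ≡ 22; y = λ·(2 - 22) - 0 ≡ 25. → (22, 25)
7P: (22, 25) + (12, 2). λ = (2 - 25)/(12 - 22) ≡ 6/19 mod 29. 19⁻¹ ≡ 26 (mod 29) since 19·26 = 494 ≡ 1, so λ ≡ 11.
  x = λ² - 22 - 12 = 121 - 34 ≡ 0; y = λ·(22 - 0) - 25 ≡ 14. → (0, 14)
8P: (0, 14) + (12, 2). λ = (2 - 14)/(12 - 0) ≡ 17/12 mod 29. 12⁻¹ ≡ 17 (mod 29), so λ ≡ 28.
  x = λ² - 0 - 12 = 784 - 12 ≡ 18; y = λ·(0 - 18) - 14 ≡ 4. → (18, 4)
9P: (18, 4) + (12, 2). λ = (2 - 4)/(12 - 18) ≡ 27/23 mod 29. 23⁻¹ ≡ 24 (mod 29), so λ ≡ 10.
  x = λ² - 18 - 12 = 100 - 30 ≡ 12; y = λ·(18 - 12) - 4 ≡ 27. → (12, 27)
10P: (12, 27) + (12, 2): same x and y₁ ≡ -y₂, so the sum is O.
10P = O, so the order is 10.

10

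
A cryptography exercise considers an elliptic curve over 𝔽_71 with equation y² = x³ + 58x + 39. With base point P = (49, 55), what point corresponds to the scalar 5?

(19, 30)

Repeated addition: build up to 5P.
2P: tangent at (49, 55): λ = (3·49² + 58)/(2·55) ≡ 19/39. 39⁻¹ ≡ 51 (mod 71) since 39·51 = 1989 ≡ 1, so λ ≡ 19·51 ≡ 46.
  x = λ² - 49 - 49 = 2116 - 98 ≡ 30; y = λ·(49 - 30) - 55 ≡ 38. → (30, 38)
3P: (30, 38) + (49, 55). λ = (55 - 38)/(49 - 30) ≡ 17/19 mod 71. 19⁻¹ ≡ 15 (mod 71) since 19·15 = 285 ≡ 1, so λ ≡ 42.
  x = λ² - 30 - 49 = 1764 - 79 ≡ 52; y = λ·(30 - 52) - 38 ≡ 32. → (52, 32)
4P: (52, 32) + (49, 55). λ = (55 - 32)/(49 - 52) ≡ 23/68 mod 71. 68⁻¹ ≡ 47 (mod 71) since 68·47 = 3196 ≡ 1, so λ ≡ 16.
  x = λ² - 52 - 49 = 256 - 101 ≡ 13; y = λ·(52 - 13) - 32 ≡ 24. → (13, 24)
5P: (13, 24) + (49, 55). λ = (55 - 24)/(49 - 13) ≡ 31/36 mod 71. 36⁻¹ ≡ 2 (mod 71), so λ ≡ 62.
  x = λ² - 13 - 49 = 3844 - 62 ≡ 19; y = λ·(13 - 19) - 24 ≡ 30. → (19, 30)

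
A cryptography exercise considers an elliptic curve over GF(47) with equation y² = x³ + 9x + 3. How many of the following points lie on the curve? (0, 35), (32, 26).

2

(0, 35): 35² ≡ 3, rhs ≡ 3 → on.
(32, 26): 26² ≡ 18, rhs ≡ 18 → on.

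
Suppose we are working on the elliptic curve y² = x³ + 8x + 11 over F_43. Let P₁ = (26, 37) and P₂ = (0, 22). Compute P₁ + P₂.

(9, 34)

(26, 37) + (0, 22). λ = (22 - 37)/(0 - 26) ≡ 28/17 mod 43. 17⁻¹ ≡ 38 (mod 43), so λ ≡ 32.
  x = λ² - 26 - 0 = 1024 - 26 ≡ 9; y = λ·(26 - 9) - 37 ≡ 34. → (9, 34)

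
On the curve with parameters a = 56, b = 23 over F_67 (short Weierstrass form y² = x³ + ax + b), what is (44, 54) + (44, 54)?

tangent at (44, 54): λ = (3·44² + 56)/(2·54) ≡ 35/41. 41⁻¹ ≡ 18 (mod 67), so λ ≡ 35·18 ≡ 27.
  x = λ² - 44 - 44 = 729 - 88 ≡ 38; y = λ·(44 - 38) - 54 ≡ 41. → (38, 41)

(38, 41)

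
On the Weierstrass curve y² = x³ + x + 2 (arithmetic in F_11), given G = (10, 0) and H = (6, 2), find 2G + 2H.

(8, 4)

First 2G:
Repeated addition: build up to 2G.
2G: (10, 0) + (10, 0): same x and y₁ ≡ -y₂, so the sum is the point at infinity.
2G = the point at infinity.
Next 2H:
Repeated addition: build up to 2H.
2H: tangent at (6, 2): λ = (3·6² + 1)/(2·2) ≡ 10/4. 4⁻¹ ≡ 3 (mod 11) since 4·3 = 12 ≡ 1, so λ ≡ 10·3 ≡ 8.
  x = λ² - 6 - 6 = 64 - 12 ≡ 8; y = λ·(6 - 8) - 2 ≡ 4. → (8, 4)
2H = (8, 4).
Finally 2G + 2H:
the point at infinity + (8, 4) = (8, 4) (identity).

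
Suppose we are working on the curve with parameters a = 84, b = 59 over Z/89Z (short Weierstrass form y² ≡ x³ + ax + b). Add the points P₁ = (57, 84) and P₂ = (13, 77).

(37, 81)

(57, 84) + (13, 77). λ = (77 - 84)/(13 - 57) ≡ 82/45 mod 89. 45⁻¹ ≡ 2 (mod 89) since 45·2 = 90 ≡ 1, so λ ≡ 75.
  x = λ² - 57 - 13 = 5625 - 70 ≡ 37; y = λ·(57 - 37) - 84 ≡ 81. → (37, 81)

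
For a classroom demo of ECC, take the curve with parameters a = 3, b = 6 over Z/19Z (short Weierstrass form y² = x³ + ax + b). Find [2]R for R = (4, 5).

(3, 2)

tangent at (4, 5): λ = (3·4² + 3)/(2·5) ≡ 13/10. 10⁻¹ ≡ 2 (mod 19), so λ ≡ 13·2 ≡ 7.
  x = λ² - 4 - 4 = 49 - 8 ≡ 3; y = λ·(4 - 3) - 5 ≡ 2. → (3, 2)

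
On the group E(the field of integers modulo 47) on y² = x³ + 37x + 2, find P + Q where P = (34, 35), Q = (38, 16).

(24, 35)

(34, 35) + (38, 16). λ = (16 - 35)/(38 - 34) ≡ 28/4 mod 47. 4⁻¹ ≡ 12 (mod 47), so λ ≡ 7.
  x = λ² - 34 - 38 = 49 - 72 ≡ 24; y = λ·(34 - 24) - 35 ≡ 35. → (24, 35)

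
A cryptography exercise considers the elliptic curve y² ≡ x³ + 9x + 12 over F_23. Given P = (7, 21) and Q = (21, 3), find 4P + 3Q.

(13, 7)

First 4P:
Repeated addition: build up to 4P.
2P: tangent at (7, 21): λ = (3·7² + 9)/(2·21) ≡ 18/19. 19⁻¹ ≡ 17 (mod 23), so λ ≡ 18·17 ≡ 7.
  x = λ² - 7 - 7 = 49 - 14 ≡ 12; y = λ·(7 - 12) - 21 ≡ 13. → (12, 13)
3P: (12, 13) + (7, 21). λ = (21 - 13)/(7 - 12) ≡ 8/18 mod 23. 18⁻¹ ≡ 9 (mod 23), so λ ≡ 3.
  x = λ² - 12 - 7 = 9 - 19 ≡ 13; y = λ·(12 - 13) - 13 ≡ 7. → (13, 7)
4P: (13, 7) + (7, 21). λ = (21 - 7)/(7 - 13) ≡ 14/17 mod 23. 17⁻¹ ≡ 19 (mod 23) since 17·19 = 323 ≡ 1, so λ ≡ 13.
  x = λ² - 13 - 7 = 169 - 20 ≡ 11; y = λ·(13 - 11) - 7 ≡ 19. → (11, 19)
4P = (11, 19).
Next 3Q:
Repeated addition: build up to 3Q.
2Q: tangent at (21, 3): λ = (3·21² + 9)/(2·3) ≡ 21/6. 6⁻¹ ≡ 4 (mod 23) since 6·4 = 24 ≡ 1, so λ ≡ 21·4 ≡ 15.
  x = λ² - 21 - 21 = 225 - 42 ≡ 22; y = λ·(21 - 22) - 3 ≡ 5. → (22, 5)
3Q: (22, 5) + (21, 3). λ = (3 - 5)/(21 - 22) ≡ 21/22 mod 23. 22⁻¹ ≡ 22 (mod 23) since 22·22 = 484 ≡ 1, so λ ≡ 2.
  x = λ² - 22 - 21 = 4 - 43 ≡ 7; y = λ·(22 - 7) - 5 ≡ 2. → (7, 2)
3Q = (7, 2).
Finally 4P + 3Q:
(11, 19) + (7, 2). λ = (2 - 19)/(7 - 11) ≡ 6/19 mod 23. 19⁻¹ ≡ 17 (mod 23) since 19·17 = 323 ≡ 1, so λ ≡ 10.
  x = λ² - 11 - 7 = 100 - 18 ≡ 13; y = λ·(11 - 13) - 19 ≡ 7. → (13, 7)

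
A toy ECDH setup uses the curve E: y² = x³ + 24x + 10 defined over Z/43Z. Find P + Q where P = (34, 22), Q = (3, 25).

(41, 30)

(34, 22) + (3, 25). λ = (25 - 22)/(3 - 34) ≡ 3/12 mod 43. 12⁻¹ ≡ 18 (mod 43), so λ ≡ 11.
  x = λ² - 34 - 3 = 121 - 37 ≡ 41; y = λ·(34 - 41) - 22 ≡ 30. → (41, 30)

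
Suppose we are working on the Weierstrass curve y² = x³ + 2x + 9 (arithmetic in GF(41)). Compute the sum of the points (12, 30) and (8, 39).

(3, 1)

(12, 30) + (8, 39). λ = (39 - 30)/(8 - 12) ≡ 9/37 mod 41. 37⁻¹ ≡ 10 (mod 41) since 37·10 = 370 ≡ 1, so λ ≡ 8.
  x = λ² - 12 - 8 = 64 - 20 ≡ 3; y = λ·(12 - 3) - 30 ≡ 1. → (3, 1)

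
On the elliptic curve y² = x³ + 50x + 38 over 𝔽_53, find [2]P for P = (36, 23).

tangent at (36, 23): λ = (3·36² + 50)/(2·23) ≡ 16/46. 46⁻¹ ≡ 15 (mod 53), so λ ≡ 16·15 ≡ 28.
  x = λ² - 36 - 36 = 784 - 72 ≡ 23; y = λ·(36 - 23) - 23 ≡ 23. → (23, 23)

(23, 23)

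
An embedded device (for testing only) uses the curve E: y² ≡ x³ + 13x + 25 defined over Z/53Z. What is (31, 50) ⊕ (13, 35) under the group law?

(31, 50) + (13, 35). λ = (35 - 50)/(13 - 31) ≡ 38/35 mod 53. 35⁻¹ ≡ 50 (mod 53) since 35·50 = 1750 ≡ 1, so λ ≡ 45.
  x = λ² - 31 - 13 = 2025 - 44 ≡ 20; y = λ·(31 - 20) - 50 ≡ 21. → (20, 21)

(20, 21)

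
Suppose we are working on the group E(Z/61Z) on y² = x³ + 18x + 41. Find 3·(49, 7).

Write Q = (49, 7).
Repeated addition: build up to 3Q.
2Q: tangent at (49, 7): λ = (3·49² + 18)/(2·7) ≡ 23/14. 14⁻¹ ≡ 48 (mod 61) since 14·48 = 672 ≡ 1, so λ ≡ 23·48 ≡ 6.
  x = λ² - 49 - 49 = 36 - 98 ≡ 60; y = λ·(49 - 60) - 7 ≡ 49. → (60, 49)
3Q: (60, 49) + (49, 7). λ = (7 - 49)/(49 - 60) ≡ 19/50 mod 61. 50⁻¹ ≡ 11 (mod 61), so λ ≡ 26.
  x = λ² - 60 - 49 = 676 - 109 ≡ 18; y = λ·(60 - 18) - 49 ≡ 6. → (18, 6)

(18, 6)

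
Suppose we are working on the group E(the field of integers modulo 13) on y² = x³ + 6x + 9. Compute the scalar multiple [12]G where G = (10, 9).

(0, 3)

Double-and-add on 12 = (1100)₂. Start with G = (10, 9) for the leading 1-bit.
double: tangent at (10, 9): λ = (3·10² + 6)/(2·9) ≡ 7/5. 5⁻¹ ≡ 8 (mod 13) since 5·8 = 40 ≡ 1, so λ ≡ 7·8 ≡ 4.
  x = λ² - 10 - 10 = 16 - 20 ≡ 9; y = λ·(10 - 9) - 9 ≡ 8. → (9, 8)
add G: (9, 8) + (10, 9). λ = (9 - 8)/(10 - 9) ≡ 1/1 mod 13. 1⁻¹ ≡ 1 (mod 13), so λ ≡ 1.
  x = λ² - 9 - 10 = 1 - 19 ≡ 8; y = λ·(9 - 8) - 8 ≡ 6. → (8, 6)
double: tangent at (8, 6): λ = (3·8² + 6)/(2·6) ≡ 3/12. 12⁻¹ ≡ 12 (mod 13), so λ ≡ 3·12 ≡ 10.
  x = λ² - 8 - 8 = 100 - 16 ≡ 6; y = λ·(8 - 6) - 6 ≡ 1. → (6, 1)
double: tangent at (6, 1): λ = (3·6² + 6)/(2·1) ≡ 10/2. 2⁻¹ ≡ 7 (mod 13), so λ ≡ 10·7 ≡ 5.
  x = λ² - 6 - 6 = 25 - 12 ≡ 0; y = λ·(6 - 0) - 1 ≡ 3. → (0, 3)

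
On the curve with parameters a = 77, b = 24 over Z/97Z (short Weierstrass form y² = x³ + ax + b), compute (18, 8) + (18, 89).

O

The two points share x = 18 and their y-coordinates satisfy 8 + 89 ≡ 0 (mod 97), so they are inverses. Their sum is O.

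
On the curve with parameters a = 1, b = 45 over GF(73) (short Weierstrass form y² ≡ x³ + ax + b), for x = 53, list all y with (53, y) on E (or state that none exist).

36, 37

x³ + 1x + 45 = 148975 ≡ 55 (mod 73).
Square roots of 55 mod 73: 36 and 37 (since 36² = 1296 ≡ 55).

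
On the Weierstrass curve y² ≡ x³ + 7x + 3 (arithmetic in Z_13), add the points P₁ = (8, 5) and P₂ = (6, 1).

(3, 5)

(8, 5) + (6, 1). λ = (1 - 5)/(6 - 8) ≡ 9/11 mod 13. 11⁻¹ ≡ 6 (mod 13), so λ ≡ 2.
  x = λ² - 8 - 6 = 4 - 14 ≡ 3; y = λ·(8 - 3) - 5 ≡ 5. → (3, 5)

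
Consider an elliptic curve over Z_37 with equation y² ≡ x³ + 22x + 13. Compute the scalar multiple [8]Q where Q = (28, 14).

(36, 8)

Repeated addition: build up to 8Q.
2Q: tangent at (28, 14): λ = (3·28² + 22)/(2·14) ≡ 6/28. 28⁻¹ ≡ 4 (mod 37) since 28·4 = 112 ≡ 1, so λ ≡ 6·4 ≡ 24.
  x = λ² - 28 - 28 = 576 - 56 ≡ 2; y = λ·(28 - 2) - 14 ≡ 18. → (2, 18)
3Q: (2, 18) + (28, 14). λ = (14 - 18)/(28 - 2) ≡ 33/26 mod 37. 26⁻¹ ≡ 10 (mod 37), so λ ≡ 34.
  x = λ² - 2 - 28 = 1156 - 30 ≡ 16; y = λ·(2 - 16) - 18 ≡ 24. → (16, 24)
4Q: (16, 24) + (28, 14). λ = (14 - 24)/(28 - 16) ≡ 27/12 mod 37. 12⁻¹ ≡ 34 (mod 37) since 12·34 = 408 ≡ 1, so λ ≡ 30.
  x = λ² - 16 - 28 = 900 - 44 ≡ 5; y = λ·(16 - 5) - 24 ≡ 10. → (5, 10)
5Q: (5, 10) + (28, 14). λ = (14 - 10)/(28 - 5) ≡ 4/23 mod 37. 23⁻¹ ≡ 29 (mod 37) since 23·29 = 667 ≡ 1, so λ ≡ 5.
  x = λ² - 5 - 28 = 25 - 33 ≡ 29; y = λ·(5 - 29) - 10 ≡ 18. → (29, 18)
6Q: (29, 18) + (28, 14). λ = (14 - 18)/(28 - 29) ≡ 33/36 mod 37. 36⁻¹ ≡ 36 (mod 37), so λ ≡ 4.
  x = λ² - 29 - 28 = 16 - 57 ≡ 33; y = λ·(29 - 33) - 18 ≡ 3. → (33, 3)
7Q: (33, 3) + (28, 14). λ = (14 - 3)/(28 - 33) ≡ 11/32 mod 37. 32⁻¹ ≡ 22 (mod 37) since 32·22 = 704 ≡ 1, so λ ≡ 20.
  x = λ² - 33 - 28 = 400 - 61 ≡ 6; y = λ·(33 - 6) - 3 ≡ 19. → (6, 19)
8Q: (6, 19) + (28, 14). λ = (14 - 19)/(28 - 6) ≡ 32/22 mod 37. 22⁻¹ ≡ 32 (mod 37), so λ ≡ 25.
  x = λ² - 6 - 28 = 625 - 34 ≡ 36; y = λ·(6 - 36) - 19 ≡ 8. → (36, 8)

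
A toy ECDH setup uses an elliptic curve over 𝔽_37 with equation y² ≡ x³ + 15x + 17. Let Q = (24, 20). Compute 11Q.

(31, 28)

Repeated addition: build up to 11Q.
2Q: tangent at (24, 20): λ = (3·24² + 15)/(2·20) ≡ 4/3. 3⁻¹ ≡ 25 (mod 37) since 3·25 = 75 ≡ 1, so λ ≡ 4·25 ≡ 26.
  x = λ² - 24 - 24 = 676 - 48 ≡ 36; y = λ·(24 - 36) - 20 ≡ 1. → (36, 1)
3Q: (36, 1) + (24, 20). λ = (20 - 1)/(24 - 36) ≡ 19/25 mod 37. 25⁻¹ ≡ 3 (mod 37) since 25·3 = 75 ≡ 1, so λ ≡ 20.
  x = λ² - 36 - 24 = 400 - 60 ≡ 7; y = λ·(36 - 7) - 1 ≡ 24. → (7, 24)
4Q: (7, 24) + (24, 20). λ = (20 - 24)/(24 - 7) ≡ 33/17 mod 37. 17⁻¹ ≡ 24 (mod 37), so λ ≡ 15.
  x = λ² - 7 - 24 = 225 - 31 ≡ 9; y = λ·(7 - 9) - 24 ≡ 20. → (9, 20)
5Q: (9, 20) + (24, 20). λ = (20 - 20)/(24 - 9) ≡ 0/15 mod 37. 15⁻¹ ≡ 5 (mod 37), so λ ≡ 0.
  x = λ² - 9 - 24 = 0 - 33 ≡ 4; y = λ·(9 - 4) - 20 ≡ 17. → (4, 17)
6Q: (4, 17) + (24, 20). λ = (20 - 17)/(24 - 4) ≡ 3/20 mod 37. 20⁻¹ ≡ 13 (mod 37), so λ ≡ 2.
  x = λ² - 4 - 24 = 4 - 28 ≡ 13; y = λ·(4 - 13) - 17 ≡ 2. → (13, 2)
7Q: (13, 2) + (24, 20). λ = (20 - 2)/(24 - 13) ≡ 18/11 mod 37. 11⁻¹ ≡ 27 (mod 37) since 11·27 = 297 ≡ 1, so λ ≡ 5.
  x = λ² - 13 - 24 = 25 - 37 ≡ 25; y = λ·(13 - 25) - 2 ≡ 12. → (25, 12)
8Q: (25, 12) + (24, 20). λ = (20 - 12)/(24 - 25) ≡ 8/36 mod 37. 36⁻¹ ≡ 36 (mod 37), so λ ≡ 29.
  x = λ² - 25 - 24 = 841 - 49 ≡ 15; y = λ·(25 - 15) - 12 ≡ 19. → (15, 19)
9Q: (15, 19) + (24, 20). λ = (20 - 19)/(24 - 15) ≡ 1/9 mod 37. 9⁻¹ ≡ 33 (mod 37), so λ ≡ 33.
  x = λ² - 15 - 24 = 1089 - 39 ≡ 14; y = λ·(15 - 14) - 19 ≡ 14. → (14, 14)
10Q: (14, 14) + (24, 20). λ = (20 - 14)/(24 - 14) ≡ 6/10 mod 37. 10⁻¹ ≡ 26 (mod 37), so λ ≡ 8.
  x = λ² - 14 - 24 = 64 - 38 ≡ 26; y = λ·(14 - 26) - 14 ≡ 1. → (26, 1)
11Q: (26, 1) + (24, 20). λ = (20 - 1)/(24 - 26) ≡ 19/35 mod 37. 35⁻¹ ≡ 18 (mod 37) since 35·18 = 630 ≡ 1, so λ ≡ 9.
  x = λ² - 26 - 24 = 81 - 50 ≡ 31; y = λ·(26 - 31) - 1 ≡ 28. → (31, 28)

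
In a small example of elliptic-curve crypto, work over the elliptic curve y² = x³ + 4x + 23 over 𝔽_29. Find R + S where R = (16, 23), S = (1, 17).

(11, 8)

(16, 23) + (1, 17). λ = (17 - 23)/(1 - 16) ≡ 23/14 mod 29. 14⁻¹ ≡ 27 (mod 29), so λ ≡ 12.
  x = λ² - 16 - 1 = 144 - 17 ≡ 11; y = λ·(16 - 11) - 23 ≡ 8. → (11, 8)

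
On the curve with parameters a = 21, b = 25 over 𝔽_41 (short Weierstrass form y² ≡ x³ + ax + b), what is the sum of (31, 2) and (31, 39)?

The two points share x = 31 and their y-coordinates satisfy 2 + 39 ≡ 0 (mod 41), so they are inverses. Their sum is ∞.

O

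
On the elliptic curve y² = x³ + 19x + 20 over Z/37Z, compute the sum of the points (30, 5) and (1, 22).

(30, 5) + (1, 22). λ = (22 - 5)/(1 - 30) ≡ 17/8 mod 37. 8⁻¹ ≡ 14 (mod 37), so λ ≡ 16.
  x = λ² - 30 - 1 = 256 - 31 ≡ 3; y = λ·(30 - 3) - 5 ≡ 20. → (3, 20)

(3, 20)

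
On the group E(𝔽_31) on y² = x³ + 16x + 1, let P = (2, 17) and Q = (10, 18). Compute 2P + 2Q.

(17, 28)

First 2P:
Repeated addition: build up to 2P.
2P: tangent at (2, 17): λ = (3·2² + 16)/(2·17) ≡ 28/3. 3⁻¹ ≡ 21 (mod 31), so λ ≡ 28·21 ≡ 30.
  x = λ² - 2 - 2 = 900 - 4 ≡ 28; y = λ·(2 - 28) - 17 ≡ 9. → (28, 9)
2P = (28, 9).
Next 2Q:
Repeated addition: build up to 2Q.
2Q: tangent at (10, 18): λ = (3·10² + 16)/(2·18) ≡ 6/5. 5⁻¹ ≡ 25 (mod 31), so λ ≡ 6·25 ≡ 26.
  x = λ² - 10 - 10 = 676 - 20 ≡ 5; y = λ·(10 - 5) - 18 ≡ 19. → (5, 19)
2Q = (5, 19).
Finally 2P + 2Q:
(28, 9) + (5, 19). λ = (19 - 9)/(5 - 28) ≡ 10/8 mod 31. 8⁻¹ ≡ 4 (mod 31) since 8·4 = 32 ≡ 1, so λ ≡ 9.
  x = λ² - 28 - 5 = 81 - 33 ≡ 17; y = λ·(28 - 17) - 9 ≡ 28. → (17, 28)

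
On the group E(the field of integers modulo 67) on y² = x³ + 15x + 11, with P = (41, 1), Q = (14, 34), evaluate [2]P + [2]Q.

First 2P:
Repeated addition: build up to 2P.
2P: tangent at (41, 1): λ = (3·41² + 15)/(2·1) ≡ 33/2. 2⁻¹ ≡ 34 (mod 67) since 2·34 = 68 ≡ 1, so λ ≡ 33·34 ≡ 50.
  x = λ² - 41 - 41 = 2500 - 82 ≡ 6; y = λ·(41 - 6) - 1 ≡ 7. → (6, 7)
2P = (6, 7).
Next 2Q:
Repeated addition: build up to 2Q.
2Q: tangent at (14, 34): λ = (3·14² + 15)/(2·34) ≡ 0/1. 1⁻¹ ≡ 1 (mod 67), so λ ≡ 0·1 ≡ 0.
  x = λ² - 14 - 14 = 0 - 28 ≡ 39; y = λ·(14 - 39) - 34 ≡ 33. → (39, 33)
2Q = (39, 33).
Finally 2P + 2Q:
(6, 7) + (39, 33). λ = (33 - 7)/(39 - 6) ≡ 26/33 mod 67. 33⁻¹ ≡ 65 (mod 67) since 33·65 = 2145 ≡ 1, so λ ≡ 15.
  x = λ² - 6 - 39 = 225 - 45 ≡ 46; y = λ·(6 - 46) - 7 ≡ 63. → (46, 63)

(46, 63)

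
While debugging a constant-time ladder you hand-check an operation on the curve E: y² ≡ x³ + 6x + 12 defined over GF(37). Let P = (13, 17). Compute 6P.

(4, 10)

Double-and-add on 6 = (110)₂. Start with P = (13, 17) for the leading 1-bit.
double: tangent at (13, 17): λ = (3·13² + 6)/(2·17) ≡ 32/34. 34⁻¹ ≡ 12 (mod 37), so λ ≡ 32·12 ≡ 14.
  x = λ² - 13 - 13 = 196 - 26 ≡ 22; y = λ·(13 - 22) - 17 ≡ 5. → (22, 5)
add P: (22, 5) + (13, 17). λ = (17 - 5)/(13 - 22) ≡ 12/28 mod 37. 28⁻¹ ≡ 4 (mod 37), so λ ≡ 11.
  x = λ² - 22 - 13 = 121 - 35 ≡ 12; y = λ·(22 - 12) - 5 ≡ 31. → (12, 31)
double: tangent at (12, 31): λ = (3·12² + 6)/(2·31) ≡ 31/25. 25⁻¹ ≡ 3 (mod 37), so λ ≡ 31·3 ≡ 19.
  x = λ² - 12 - 12 = 361 - 24 ≡ 4; y = λ·(12 - 4) - 31 ≡ 10. → (4, 10)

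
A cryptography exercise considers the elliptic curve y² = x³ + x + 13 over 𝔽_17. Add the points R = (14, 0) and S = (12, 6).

(14, 0) + (12, 6). λ = (6 - 0)/(12 - 14) ≡ 6/15 mod 17. 15⁻¹ ≡ 8 (mod 17) since 15·8 = 120 ≡ 1, so λ ≡ 14.
  x = λ² - 14 - 12 = 196 - 26 ≡ 0; y = λ·(14 - 0) - 0 ≡ 9. → (0, 9)

(0, 9)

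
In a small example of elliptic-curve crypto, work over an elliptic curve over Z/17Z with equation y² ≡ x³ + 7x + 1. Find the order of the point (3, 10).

8

2P: tangent at (3, 10): λ = (3·3² + 7)/(2·10) ≡ 0/3. 3⁻¹ ≡ 6 (mod 17), so λ ≡ 0·6 ≡ 0.
  x = λ² - 3 - 3 = 0 - 6 ≡ 11; y = λ·(3 - 11) - 10 ≡ 7. → (11, 7)
3P: (11, 7) + (3, 10). λ = (10 - 7)/(3 - 11) ≡ 3/9 mod 17. 9⁻¹ ≡ 2 (mod 17) since 9·2 = 18 ≡ 1, so λ ≡ 6.
  x = λ² - 11 - 3 = 36 - 14 ≡ 5; y = λ·(11 - 5) - 7 ≡ 12. → (5, 12)
4P: (5, 12) + (3, 10). λ = (10 - 12)/(3 - 5) ≡ 15/15 mod 17. 15⁻¹ ≡ 8 (mod 17), so λ ≡ 1.
  x = λ² - 5 - 3 = 1 - 8 ≡ 10; y = λ·(5 - 10) - 12 ≡ 0. → (10, 0)
5P: (10, 0) + (3, 10). λ = (10 - 0)/(3 - 10) ≡ 10/10 mod 17. 10⁻¹ ≡ 12 (mod 17) since 10·12 = 120 ≡ 1, so λ ≡ 1.
  x = λ² - 10 - 3 = 1 - 13 ≡ 5; y = λ·(10 - 5) - 0 ≡ 5. → (5, 5)
6P: (5, 5) + (3, 10). λ = (10 - 5)/(3 - 5) ≡ 5/15 mod 17. 15⁻¹ ≡ 8 (mod 17), so λ ≡ 6.
  x = λ² - 5 - 3 = 36 - 8 ≡ 11; y = λ·(5 - 11) - 5 ≡ 10. → (11, 10)
7P: (11, 10) + (3, 10). λ = (10 - 10)/(3 - 11) ≡ 0/9 mod 17. 9⁻¹ ≡ 2 (mod 17), so λ ≡ 0.
  x = λ² - 11 - 3 = 0 - 14 ≡ 3; y = λ·(11 - 3) - 10 ≡ 7. → (3, 7)
8P: (3, 7) + (3, 10): same x and y₁ ≡ -y₂, so the sum is O.
8P = O, so the order is 8.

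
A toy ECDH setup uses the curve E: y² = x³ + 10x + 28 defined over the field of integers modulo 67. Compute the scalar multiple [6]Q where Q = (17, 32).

Double-and-add on 6 = (110)₂. Start with Q = (17, 32) for the leading 1-bit.
double: tangent at (17, 32): λ = (3·17² + 10)/(2·32) ≡ 6/64. 64⁻¹ ≡ 22 (mod 67), so λ ≡ 6·22 ≡ 65.
  x = λ² - 17 - 17 = 4225 - 34 ≡ 37; y = λ·(17 - 37) - 32 ≡ 8. → (37, 8)
add Q: (37, 8) + (17, 32). λ = (32 - 8)/(17 - 37) ≡ 24/47 mod 67. 47⁻¹ ≡ 10 (mod 67) since 47·10 = 470 ≡ 1, so λ ≡ 39.
  x = λ² - 37 - 17 = 1521 - 54 ≡ 60; y = λ·(37 - 60) - 8 ≡ 33. → (60, 33)
double: tangent at (60, 33): λ = (3·60² + 10)/(2·33) ≡ 23/66. 66⁻¹ ≡ 66 (mod 67), so λ ≡ 23·66 ≡ 44.
  x = λ² - 60 - 60 = 1936 - 120 ≡ 7; y = λ·(60 - 7) - 33 ≡ 21. → (7, 21)

(7, 21)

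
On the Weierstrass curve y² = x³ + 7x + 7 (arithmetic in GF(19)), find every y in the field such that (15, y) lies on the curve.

x³ + 7x + 7 = 3487 ≡ 10 (mod 19).
10 is a non-residue mod 19; no y exists.

none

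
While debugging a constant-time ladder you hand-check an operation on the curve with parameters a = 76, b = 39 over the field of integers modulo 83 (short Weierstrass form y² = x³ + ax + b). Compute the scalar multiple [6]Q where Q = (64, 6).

Repeated addition: build up to 6Q.
2Q: tangent at (64, 6): λ = (3·64² + 76)/(2·6) ≡ 80/12. 12⁻¹ ≡ 7 (mod 83), so λ ≡ 80·7 ≡ 62.
  x = λ² - 64 - 64 = 3844 - 128 ≡ 64; y = λ·(64 - 64) - 6 ≡ 77. → (64, 77)
3Q: (64, 77) + (64, 6): same x and y₁ ≡ -y₂, so the sum is the point at infinity.
4Q: the point at infinity + (64, 6) = (64, 6) (identity).
5Q: tangent at (64, 6): λ = (3·64² + 76)/(2·6) ≡ 80/12. 12⁻¹ ≡ 7 (mod 83), so λ ≡ 80·7 ≡ 62.
  x = λ² - 64 - 64 = 3844 - 128 ≡ 64; y = λ·(64 - 64) - 6 ≡ 77. → (64, 77)
6Q: (64, 77) + (64, 6): same x and y₁ ≡ -y₂, so the sum is the point at infinity.

O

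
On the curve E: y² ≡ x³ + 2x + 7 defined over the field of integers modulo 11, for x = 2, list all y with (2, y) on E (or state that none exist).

none

x³ + 2x + 7 = 19 ≡ 8 (mod 11).
8 is a non-residue mod 11; no y exists.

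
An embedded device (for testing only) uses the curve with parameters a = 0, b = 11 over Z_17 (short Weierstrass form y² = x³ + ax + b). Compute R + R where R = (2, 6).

(14, 16)

tangent at (2, 6): λ = (3·2² + 0)/(2·6) ≡ 12/12. 12⁻¹ ≡ 10 (mod 17) since 12·10 = 120 ≡ 1, so λ ≡ 12·10 ≡ 1.
  x = λ² - 2 - 2 = 1 - 4 ≡ 14; y = λ·(2 - 14) - 6 ≡ 16. → (14, 16)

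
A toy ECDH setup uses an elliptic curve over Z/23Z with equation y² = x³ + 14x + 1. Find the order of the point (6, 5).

11

2P: tangent at (6, 5): λ = (3·6² + 14)/(2·5) ≡ 7/10. 10⁻¹ ≡ 7 (mod 23) since 10·7 = 70 ≡ 1, so λ ≡ 7·7 ≡ 3.
  x = λ² - 6 - 6 = 9 - 12 ≡ 20; y = λ·(6 - 20) - 5 ≡ 22. → (20, 22)
3P: (20, 22) + (6, 5). λ = (5 - 22)/(6 - 20) ≡ 6/9 mod 23. 9⁻¹ ≡ 18 (mod 23), so λ ≡ 16.
  x = λ² - 20 - 6 = 256 - 26 ≡ 0; y = λ·(20 - 0) - 22 ≡ 22. → (0, 22)
4P: (0, 22) + (6, 5). λ = (5 - 22)/(6 - 0) ≡ 6/6 mod 23. 6⁻¹ ≡ 4 (mod 23), so λ ≡ 1.
  x = λ² - 0 - 6 = 1 - 6 ≡ 18; y = λ·(0 - 18) - 22 ≡ 6. → (18, 6)
5P: (18, 6) + (6, 5). λ = (5 - 6)/(6 - 18) ≡ 22/11 mod 23. 11⁻¹ ≡ 21 (mod 23), so λ ≡ 2.
  x = λ² - 18 - 6 = 4 - 24 ≡ 3; y = λ·(18 - 3) - 6 ≡ 1. → (3, 1)
6P: (3, 1) + (6, 5). λ = (5 - 1)/(6 - 3) ≡ 4/3 mod 23. 3⁻¹ ≡ 8 (mod 23) since 3·8 = 24 ≡ 1, so λ ≡ 9.
  x = λ² - 3 - 6 = 81 - 9 ≡ 3; y = λ·(3 - 3) - 1 ≡ 22. → (3, 22)
7P: (3, 22) + (6, 5). λ = (5 - 22)/(6 - 3) ≡ 6/3 mod 23. 3⁻¹ ≡ 8 (mod 23), so λ ≡ 2.
  x = λ² - 3 - 6 = 4 - 9 ≡ 18; y = λ·(3 - 18) - 22 ≡ 17. → (18, 17)
8P: (18, 17) + (6, 5). λ = (5 - 17)/(6 - 18) ≡ 11/11 mod 23. 11⁻¹ ≡ 21 (mod 23), so λ ≡ 1.
  x = λ² - 18 - 6 = 1 - 24 ≡ 0; y = λ·(18 - 0) - 17 ≡ 1. → (0, 1)
9P: (0, 1) + (6, 5). λ = (5 - 1)/(6 - 0) ≡ 4/6 mod 23. 6⁻¹ ≡ 4 (mod 23), so λ ≡ 16.
  x = λ² - 0 - 6 = 256 - 6 ≡ 20; y = λ·(0 - 20) - 1 ≡ 1. → (20, 1)
10P: (20, 1) + (6, 5). λ = (5 - 1)/(6 - 20) ≡ 4/9 mod 23. 9⁻¹ ≡ 18 (mod 23), so λ ≡ 3.
  x = λ² - 20 - 6 = 9 - 26 ≡ 6; y = λ·(20 - 6) - 1 ≡ 18. → (6, 18)
11P: (6, 18) + (6, 5): same x and y₁ ≡ -y₂, so the sum is the point at infinity.
11P = the point at infinity, so the order is 11.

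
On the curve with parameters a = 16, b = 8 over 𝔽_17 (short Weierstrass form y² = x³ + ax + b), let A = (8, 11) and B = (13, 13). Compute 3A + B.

(13, 4)

First 3A:
Repeated addition: build up to 3A.
2A: tangent at (8, 11): λ = (3·8² + 16)/(2·11) ≡ 4/5. 5⁻¹ ≡ 7 (mod 17) since 5·7 = 35 ≡ 1, so λ ≡ 4·7 ≡ 11.
  x = λ² - 8 - 8 = 121 - 16 ≡ 3; y = λ·(8 - 3) - 11 ≡ 10. → (3, 10)
3A: (3, 10) + (8, 11). λ = (11 - 10)/(8 - 3) ≡ 1/5 mod 17. 5⁻¹ ≡ 7 (mod 17) since 5·7 = 35 ≡ 1, so λ ≡ 7.
  x = λ² - 3 - 8 = 49 - 11 ≡ 4; y = λ·(3 - 4) - 10 ≡ 0. → (4, 0)
3A = (4, 0).
Finally 3A + B:
(4, 0) + (13, 13). λ = (13 - 0)/(13 - 4) ≡ 13/9 mod 17. 9⁻¹ ≡ 2 (mod 17), so λ ≡ 9.
  x = λ² - 4 - 13 = 81 - 17 ≡ 13; y = λ·(4 - 13) - 0 ≡ 4. → (13, 4)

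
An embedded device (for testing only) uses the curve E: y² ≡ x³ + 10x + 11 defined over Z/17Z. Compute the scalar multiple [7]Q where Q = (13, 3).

(13, 14)

Repeated addition: build up to 7Q.
2Q: tangent at (13, 3): λ = (3·13² + 10)/(2·3) ≡ 7/6. 6⁻¹ ≡ 3 (mod 17) since 6·3 = 18 ≡ 1, so λ ≡ 7·3 ≡ 4.
  x = λ² - 13 - 13 = 16 - 26 ≡ 7; y = λ·(13 - 7) - 3 ≡ 4. → (7, 4)
3Q: (7, 4) + (13, 3). λ = (3 - 4)/(13 - 7) ≡ 16/6 mod 17. 6⁻¹ ≡ 3 (mod 17), so λ ≡ 14.
  x = λ² - 7 - 13 = 196 - 20 ≡ 6; y = λ·(7 - 6) - 4 ≡ 10. → (6, 10)
4Q: (6, 10) + (13, 3). λ = (3 - 10)/(13 - 6) ≡ 10/7 mod 17. 7⁻¹ ≡ 5 (mod 17), so λ ≡ 16.
  x = λ² - 6 - 13 = 256 - 19 ≡ 16; y = λ·(6 - 16) - 10 ≡ 0. → (16, 0)
5Q: (16, 0) + (13, 3). λ = (3 - 0)/(13 - 16) ≡ 3/14 mod 17. 14⁻¹ ≡ 11 (mod 17), so λ ≡ 16.
  x = λ² - 16 - 13 = 256 - 29 ≡ 6; y = λ·(16 - 6) - 0 ≡ 7. → (6, 7)
6Q: (6, 7) + (13, 3). λ = (3 - 7)/(13 - 6) ≡ 13/7 mod 17. 7⁻¹ ≡ 5 (mod 17), so λ ≡ 14.
  x = λ² - 6 - 13 = 196 - 19 ≡ 7; y = λ·(6 - 7) - 7 ≡ 13. → (7, 13)
7Q: (7, 13) + (13, 3). λ = (3 - 13)/(13 - 7) ≡ 7/6 mod 17. 6⁻¹ ≡ 3 (mod 17), so λ ≡ 4.
  x = λ² - 7 - 13 = 16 - 20 ≡ 13; y = λ·(7 - 13) - 13 ≡ 14. → (13, 14)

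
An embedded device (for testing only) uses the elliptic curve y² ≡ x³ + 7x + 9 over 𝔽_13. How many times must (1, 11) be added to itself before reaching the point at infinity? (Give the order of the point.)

2P: tangent at (1, 11): λ = (3·1² + 7)/(2·11) ≡ 10/9. 9⁻¹ ≡ 3 (mod 13), so λ ≡ 10·3 ≡ 4.
  x = λ² - 1 - 1 = 16 - 2 ≡ 1; y = λ·(1 - 1) - 11 ≡ 2. → (1, 2)
3P: (1, 2) + (1, 11): same x and y₁ ≡ -y₂, so the sum is the point at infinity.
3P = the point at infinity, so the order is 3.

3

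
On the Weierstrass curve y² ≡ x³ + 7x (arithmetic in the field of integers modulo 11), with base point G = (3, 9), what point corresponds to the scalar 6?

O

Double-and-add on 6 = (110)₂. Start with G = (3, 9) for the leading 1-bit.
double: tangent at (3, 9): λ = (3·3² + 7)/(2·9) ≡ 1/7. 7⁻¹ ≡ 8 (mod 11) since 7·8 = 56 ≡ 1, so λ ≡ 1·8 ≡ 8.
  x = λ² - 3 - 3 = 64 - 6 ≡ 3; y = λ·(3 - 3) - 9 ≡ 2. → (3, 2)
add G: (3, 2) + (3, 9): same x and y₁ ≡ -y₂, so the sum is O.
double: O + O = O (identity).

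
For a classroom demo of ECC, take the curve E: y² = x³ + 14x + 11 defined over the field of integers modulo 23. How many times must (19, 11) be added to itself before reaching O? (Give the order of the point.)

9

2P: tangent at (19, 11): λ = (3·19² + 14)/(2·11) ≡ 16/22. 22⁻¹ ≡ 22 (mod 23), so λ ≡ 16·22 ≡ 7.
  x = λ² - 19 - 19 = 49 - 38 ≡ 11; y = λ·(19 - 11) - 11 ≡ 22. → (11, 22)
3P: (11, 22) + (19, 11). λ = (11 - 22)/(19 - 11) ≡ 12/8 mod 23. 8⁻¹ ≡ 3 (mod 23), so λ ≡ 13.
  x = λ² - 11 - 19 = 169 - 30 ≡ 1; y = λ·(11 - 1) - 22 ≡ 16. → (1, 16)
4P: (1, 16) + (19, 11). λ = (11 - 16)/(19 - 1) ≡ 18/18 mod 23. 18⁻¹ ≡ 9 (mod 23) since 18·9 = 162 ≡ 1, so λ ≡ 1.
  x = λ² - 1 - 19 = 1 - 20 ≡ 4; y = λ·(1 - 4) - 16 ≡ 4. → (4, 4)
5P: (4, 4) + (19, 11). λ = (11 - 4)/(19 - 4) ≡ 7/15 mod 23. 15⁻¹ ≡ 20 (mod 23) since 15·20 = 300 ≡ 1, so λ ≡ 2.
  x = λ² - 4 - 19 = 4 - 23 ≡ 4; y = λ·(4 - 4) - 4 ≡ 19. → (4, 19)
6P: (4, 19) + (19, 11). λ = (11 - 19)/(19 - 4) ≡ 15/15 mod 23. 15⁻¹ ≡ 20 (mod 23), so λ ≡ 1.
  x = λ² - 4 - 19 = 1 - 23 ≡ 1; y = λ·(4 - 1) - 19 ≡ 7. → (1, 7)
7P: (1, 7) + (19, 11). λ = (11 - 7)/(19 - 1) ≡ 4/18 mod 23. 18⁻¹ ≡ 9 (mod 23) since 18·9 = 162 ≡ 1, so λ ≡ 13.
  x = λ² - 1 - 19 = 169 - 20 ≡ 11; y = λ·(1 - 11) - 7 ≡ 1. → (11, 1)
8P: (11, 1) + (19, 11). λ = (11 - 1)/(19 - 11) ≡ 10/8 mod 23. 8⁻¹ ≡ 3 (mod 23) since 8·3 = 24 ≡ 1, so λ ≡ 7.
  x = λ² - 11 - 19 = 49 - 30 ≡ 19; y = λ·(11 - 19) - 1 ≡ 12. → (19, 12)
9P: (19, 12) + (19, 11): same x and y₁ ≡ -y₂, so the sum is O.
9P = O, so the order is 9.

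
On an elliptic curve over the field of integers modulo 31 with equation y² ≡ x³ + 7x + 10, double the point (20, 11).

tangent at (20, 11): λ = (3·20² + 7)/(2·11) ≡ 29/22. 22⁻¹ ≡ 24 (mod 31), so λ ≡ 29·24 ≡ 14.
  x = λ² - 20 - 20 = 196 - 40 ≡ 1; y = λ·(20 - 1) - 11 ≡ 7. → (1, 7)

(1, 7)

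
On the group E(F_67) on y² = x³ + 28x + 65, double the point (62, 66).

tangent at (62, 66): λ = (3·62² + 28)/(2·66) ≡ 36/65. 65⁻¹ ≡ 33 (mod 67) since 65·33 = 2145 ≡ 1, so λ ≡ 36·33 ≡ 49.
  x = λ² - 62 - 62 = 2401 - 124 ≡ 66; y = λ·(62 - 66) - 66 ≡ 6. → (66, 6)

(66, 6)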